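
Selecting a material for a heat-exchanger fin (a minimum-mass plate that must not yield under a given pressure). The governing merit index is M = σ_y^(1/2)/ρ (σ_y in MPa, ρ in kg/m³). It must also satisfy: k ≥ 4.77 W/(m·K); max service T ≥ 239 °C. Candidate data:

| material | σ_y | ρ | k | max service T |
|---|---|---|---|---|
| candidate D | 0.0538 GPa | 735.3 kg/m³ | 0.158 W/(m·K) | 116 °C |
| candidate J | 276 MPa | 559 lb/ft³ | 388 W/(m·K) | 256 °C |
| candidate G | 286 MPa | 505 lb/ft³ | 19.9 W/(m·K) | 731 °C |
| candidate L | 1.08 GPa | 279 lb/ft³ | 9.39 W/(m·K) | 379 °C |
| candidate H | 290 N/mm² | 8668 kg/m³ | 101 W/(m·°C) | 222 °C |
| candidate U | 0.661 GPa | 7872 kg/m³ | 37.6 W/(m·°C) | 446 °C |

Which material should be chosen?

candidate L

Screen on constraints: k ≥ 4.77 W/(m·K); max service T ≥ 239 °C. Survivors: candidate J, candidate G, candidate L, candidate U.
In SI units:
  candidate J: σ_y = 276.0 MPa, ρ = 8954 kg/m³
  candidate G: σ_y = 286.0 MPa, ρ = 8089 kg/m³
  candidate L: σ_y = 1080 MPa, ρ = 4469 kg/m³
  candidate U: σ_y = 661.0 MPa, ρ = 7872 kg/m³
  candidate L: M = 7.35×10⁻³
  candidate U: M = 3.27×10⁻³
  candidate G: M = 2.09×10⁻³
  candidate J: M = 1.86×10⁻³
Candidate L ranks first.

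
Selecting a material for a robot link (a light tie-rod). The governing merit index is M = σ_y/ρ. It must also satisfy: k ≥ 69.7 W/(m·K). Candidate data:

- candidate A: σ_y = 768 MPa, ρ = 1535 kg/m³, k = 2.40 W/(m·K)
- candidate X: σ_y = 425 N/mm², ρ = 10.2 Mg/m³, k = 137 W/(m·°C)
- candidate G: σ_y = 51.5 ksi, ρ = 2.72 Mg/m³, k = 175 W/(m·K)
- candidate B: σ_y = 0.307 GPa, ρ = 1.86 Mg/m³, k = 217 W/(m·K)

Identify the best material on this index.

Screen on constraints: k ≥ 69.7 W/(m·K). Survivors: candidate X, candidate G, candidate B.
Convert each candidate to consistent units, then evaluate M:
  candidate X: σ_y = 425.0 MPa, ρ = 10200 kg/m³
  candidate G: σ_y = 355.1 MPa, ρ = 2720 kg/m³
  candidate B: σ_y = 307.0 MPa, ρ = 1860 kg/m³
  candidate B: M = 165 kN·m/kg
  candidate G: M = 131 kN·m/kg
  candidate X: M = 41.7 kN·m/kg
Candidate B has the largest M.

candidate B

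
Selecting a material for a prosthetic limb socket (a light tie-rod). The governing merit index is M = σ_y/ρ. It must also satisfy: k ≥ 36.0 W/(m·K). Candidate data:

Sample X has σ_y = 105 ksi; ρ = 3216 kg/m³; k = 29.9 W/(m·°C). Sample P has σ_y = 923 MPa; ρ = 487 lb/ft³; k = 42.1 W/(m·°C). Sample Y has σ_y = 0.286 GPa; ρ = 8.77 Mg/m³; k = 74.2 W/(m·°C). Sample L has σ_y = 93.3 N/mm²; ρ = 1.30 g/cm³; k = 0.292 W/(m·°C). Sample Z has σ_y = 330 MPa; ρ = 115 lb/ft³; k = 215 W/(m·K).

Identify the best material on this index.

sample Z

Screen on constraints: k ≥ 36.0 W/(m·K). Survivors: sample P, sample Y, sample Z.
Normalizing units and computing the index:
  sample P: σ_y = 923.0 MPa, ρ = 7801 kg/m³
  sample Y: σ_y = 286.0 MPa, ρ = 8770 kg/m³
  sample Z: σ_y = 330.0 MPa, ρ = 1842 kg/m³
  sample Z: M = 179 kN·m/kg
  sample P: M = 118 kN·m/kg
  sample Y: M = 32.6 kN·m/kg
Sample Z has the largest M.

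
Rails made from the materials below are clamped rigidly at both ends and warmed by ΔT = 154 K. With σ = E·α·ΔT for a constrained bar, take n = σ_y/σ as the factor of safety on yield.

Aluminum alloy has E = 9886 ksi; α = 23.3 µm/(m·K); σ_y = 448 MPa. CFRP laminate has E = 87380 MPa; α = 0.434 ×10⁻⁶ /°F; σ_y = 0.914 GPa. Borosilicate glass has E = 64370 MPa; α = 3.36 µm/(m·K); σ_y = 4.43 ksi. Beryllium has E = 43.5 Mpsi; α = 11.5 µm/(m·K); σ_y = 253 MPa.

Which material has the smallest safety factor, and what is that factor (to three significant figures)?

Converting E to GPa, α to ×10⁻⁶/K, σ_y to MPa, then σ and n for each:
  aluminum alloy: E = 68.16, α = 23.3, σ_y = 448.0 → σ = 245 MPa, n = 1.83
  CFRP laminate: E = 87.38, α = 0.781, σ_y = 914.0 → σ = 10.5 MPa, n = 86.9
  borosilicate glass: E = 64.37, α = 3.36, σ_y = 30.54 → σ = 33.3 MPa, n = 0.917
  beryllium: E = 299.9, α = 11.5, σ_y = 253.0 → σ = 531 MPa, n = 0.476
Smallest n: beryllium with n = 0.476.

beryllium, n = 0.476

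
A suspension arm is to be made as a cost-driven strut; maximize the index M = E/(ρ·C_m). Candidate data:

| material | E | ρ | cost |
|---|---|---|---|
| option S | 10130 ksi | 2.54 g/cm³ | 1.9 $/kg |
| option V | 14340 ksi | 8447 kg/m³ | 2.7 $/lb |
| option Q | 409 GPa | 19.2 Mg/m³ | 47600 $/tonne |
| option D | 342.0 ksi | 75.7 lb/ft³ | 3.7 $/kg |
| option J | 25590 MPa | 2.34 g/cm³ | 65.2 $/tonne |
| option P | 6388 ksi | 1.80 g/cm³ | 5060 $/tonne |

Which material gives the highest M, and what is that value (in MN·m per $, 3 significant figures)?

option J, M = 168 MN·m per $

In SI units:
  option S: E = 69.84 GPa, ρ = 2540 kg/m³, cost = 1.900 $/kg
  option V: E = 98.87 GPa, ρ = 8447 kg/m³, cost = 5.952 $/kg
  option Q: E = 409.0 GPa, ρ = 19200 kg/m³, cost = 47.60 $/kg
  option D: E = 2.358 GPa, ρ = 1213 kg/m³, cost = 3.700 $/kg
  option J: E = 25.59 GPa, ρ = 2340 kg/m³, cost = 0.06520 $/kg
  option P: E = 44.04 GPa, ρ = 1800 kg/m³, cost = 5.060 $/kg
  option J: M = 168 MN·m per $
  option S: M = 14.5 MN·m per $
  option P: M = 4.84 MN·m per $
  option V: M = 1.97 MN·m per $
  option D: M = 0.526 MN·m per $
  option Q: M = 0.448 MN·m per $
The maximum is for option J.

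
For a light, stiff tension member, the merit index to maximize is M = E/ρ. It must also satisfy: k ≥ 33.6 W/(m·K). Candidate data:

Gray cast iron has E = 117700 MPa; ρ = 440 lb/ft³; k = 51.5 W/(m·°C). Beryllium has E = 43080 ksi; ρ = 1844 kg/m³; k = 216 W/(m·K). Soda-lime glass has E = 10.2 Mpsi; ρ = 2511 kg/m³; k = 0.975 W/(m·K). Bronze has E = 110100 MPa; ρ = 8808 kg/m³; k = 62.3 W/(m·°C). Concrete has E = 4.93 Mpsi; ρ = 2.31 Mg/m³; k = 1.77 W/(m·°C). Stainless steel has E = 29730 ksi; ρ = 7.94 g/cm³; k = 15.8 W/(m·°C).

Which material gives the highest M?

beryllium

Screen on constraints: k ≥ 33.6 W/(m·K). Survivors: gray cast iron, beryllium, bronze.
In SI units:
  gray cast iron: E = 117.7 GPa, ρ = 7048 kg/m³
  beryllium: E = 297.0 GPa, ρ = 1844 kg/m³
  bronze: E = 110.1 GPa, ρ = 8808 kg/m³
  beryllium: M = 161 MN·m/kg
  gray cast iron: M = 16.7 MN·m/kg
  bronze: M = 12.5 MN·m/kg
Beryllium has the largest M.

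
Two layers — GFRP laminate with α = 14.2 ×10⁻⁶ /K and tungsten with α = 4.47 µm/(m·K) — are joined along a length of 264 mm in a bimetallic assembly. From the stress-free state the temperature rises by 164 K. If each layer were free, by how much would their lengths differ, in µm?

Δα = |14.2 − 4.47|×10⁻⁶/K = 9.73×10⁻⁶/K.
ΔL_mismatch = Δα·L·ΔT = 9.73×10⁻⁶ × 264.0 mm × 164.0 K = 421 µm.

421 µm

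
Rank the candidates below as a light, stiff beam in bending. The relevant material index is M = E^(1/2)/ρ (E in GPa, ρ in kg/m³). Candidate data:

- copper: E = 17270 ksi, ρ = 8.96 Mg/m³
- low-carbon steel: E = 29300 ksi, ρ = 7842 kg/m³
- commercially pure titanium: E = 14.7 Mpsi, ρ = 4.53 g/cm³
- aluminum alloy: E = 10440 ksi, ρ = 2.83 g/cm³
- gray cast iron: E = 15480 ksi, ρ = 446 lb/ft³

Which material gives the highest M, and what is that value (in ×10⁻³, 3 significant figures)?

aluminum alloy, M = 3.00×10⁻³

Putting every candidate on a common basis:
  copper: E = 119.1 GPa, ρ = 8960 kg/m³
  low-carbon steel: E = 202.0 GPa, ρ = 7842 kg/m³
  commercially pure titanium: E = 101.4 GPa, ρ = 4530 kg/m³
  aluminum alloy: E = 71.98 GPa, ρ = 2830 kg/m³
  gray cast iron: E = 106.7 GPa, ρ = 7144 kg/m³
  aluminum alloy: M = 3.00×10⁻³
  commercially pure titanium: M = 2.22×10⁻³
  low-carbon steel: M = 1.81×10⁻³
  gray cast iron: M = 1.45×10⁻³
  copper: M = 1.22×10⁻³
Aluminum alloy ranks first.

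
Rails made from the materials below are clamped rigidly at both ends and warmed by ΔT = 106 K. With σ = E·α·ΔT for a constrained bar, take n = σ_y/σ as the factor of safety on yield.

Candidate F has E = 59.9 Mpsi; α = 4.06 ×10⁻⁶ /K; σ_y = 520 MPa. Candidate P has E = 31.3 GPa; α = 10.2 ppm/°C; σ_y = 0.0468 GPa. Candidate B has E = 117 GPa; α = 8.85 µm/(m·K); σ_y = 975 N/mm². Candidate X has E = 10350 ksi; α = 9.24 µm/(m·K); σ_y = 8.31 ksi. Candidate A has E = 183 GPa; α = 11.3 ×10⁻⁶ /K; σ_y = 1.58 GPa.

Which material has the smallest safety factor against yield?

In consistent units (E in GPa, α in ×10⁻⁶/K, σ_y in MPa):
  candidate F: E = 413.0, α = 4.06, σ_y = 520.0 → σ = 178 MPa, n = 2.93
  candidate P: E = 31.30, α = 10.2, σ_y = 46.80 → σ = 33.8 MPa, n = 1.38
  candidate B: E = 117.0, α = 8.85, σ_y = 975.0 → σ = 110 MPa, n = 8.88
  candidate X: E = 71.36, α = 9.24, σ_y = 57.30 → σ = 69.9 MPa, n = 0.820
  candidate A: E = 183.0, α = 11.3, σ_y = 1580 → σ = 219 MPa, n = 7.21
The minimum is candidate X at n = 0.820.

candidate X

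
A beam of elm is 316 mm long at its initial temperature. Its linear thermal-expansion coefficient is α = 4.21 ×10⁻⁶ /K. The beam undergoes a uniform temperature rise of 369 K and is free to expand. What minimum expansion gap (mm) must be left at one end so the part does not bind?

ΔL = α·L₀·ΔT = 4.21×10⁻⁶ × 316 mm × 369.0 K = 0.491 mm.

0.491 mm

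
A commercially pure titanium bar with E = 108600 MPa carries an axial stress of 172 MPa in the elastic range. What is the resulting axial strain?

1.58×10⁻³

E = 108600 MPa = 108.6 GPa = 108600 MPa.
ε = σ/E = 172 / 108600 = 1.58×10⁻³.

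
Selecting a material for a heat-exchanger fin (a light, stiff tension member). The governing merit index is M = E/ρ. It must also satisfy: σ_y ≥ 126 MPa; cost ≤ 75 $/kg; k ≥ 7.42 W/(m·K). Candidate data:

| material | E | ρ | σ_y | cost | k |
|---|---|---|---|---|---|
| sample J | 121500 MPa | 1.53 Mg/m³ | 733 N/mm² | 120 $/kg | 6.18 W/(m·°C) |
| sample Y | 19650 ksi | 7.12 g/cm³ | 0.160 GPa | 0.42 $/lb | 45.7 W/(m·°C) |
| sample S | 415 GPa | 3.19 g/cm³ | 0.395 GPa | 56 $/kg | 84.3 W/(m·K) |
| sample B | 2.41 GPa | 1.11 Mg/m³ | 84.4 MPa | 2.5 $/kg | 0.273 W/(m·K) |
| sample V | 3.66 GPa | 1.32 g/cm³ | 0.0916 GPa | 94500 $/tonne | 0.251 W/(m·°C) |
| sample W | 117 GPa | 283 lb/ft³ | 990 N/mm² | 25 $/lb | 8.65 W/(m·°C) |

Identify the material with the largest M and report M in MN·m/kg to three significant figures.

sample S, M = 130 MN·m/kg

Screen on constraints: σ_y ≥ 126 MPa; cost ≤ 75 $/kg; k ≥ 7.42 W/(m·K). Survivors: sample Y, sample S, sample W.
Convert each candidate to consistent units, then evaluate M:
  sample Y: E = 135.5 GPa, ρ = 7120 kg/m³
  sample S: E = 415.0 GPa, ρ = 3190 kg/m³
  sample W: E = 117.0 GPa, ρ = 4533 kg/m³
  sample S: M = 130 MN·m/kg
  sample W: M = 25.8 MN·m/kg
  sample Y: M = 19.0 MN·m/kg
Sample S has the largest M.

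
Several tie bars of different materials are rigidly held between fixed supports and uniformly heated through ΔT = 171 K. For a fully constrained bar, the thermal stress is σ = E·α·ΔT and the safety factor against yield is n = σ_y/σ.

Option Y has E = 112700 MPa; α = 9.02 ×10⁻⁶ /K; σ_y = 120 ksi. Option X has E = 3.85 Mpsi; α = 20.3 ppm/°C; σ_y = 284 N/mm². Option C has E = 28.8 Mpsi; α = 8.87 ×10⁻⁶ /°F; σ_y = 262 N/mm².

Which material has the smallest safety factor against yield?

option C

In consistent units (E in GPa, α in ×10⁻⁶/K, σ_y in MPa):
  option Y: E = 112.7, α = 9.02, σ_y = 827.4 → σ = 174 MPa, n = 4.76
  option X: E = 26.54, α = 20.3, σ_y = 284.0 → σ = 92.1 MPa, n = 3.08
  option C: E = 198.6, α = 16.0, σ_y = 262.0 → σ = 542 MPa, n = 0.483
The minimum is option C at n = 0.483.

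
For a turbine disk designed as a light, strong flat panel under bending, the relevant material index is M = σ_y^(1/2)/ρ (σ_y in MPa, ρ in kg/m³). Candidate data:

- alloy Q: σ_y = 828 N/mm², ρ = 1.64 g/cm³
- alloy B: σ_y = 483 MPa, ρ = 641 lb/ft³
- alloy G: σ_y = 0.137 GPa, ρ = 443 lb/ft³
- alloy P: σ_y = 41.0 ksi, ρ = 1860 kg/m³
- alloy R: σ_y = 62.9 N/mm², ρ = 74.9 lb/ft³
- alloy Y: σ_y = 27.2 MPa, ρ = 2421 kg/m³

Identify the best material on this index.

alloy Q

In SI units:
  alloy Q: σ_y = 828.0 MPa, ρ = 1640 kg/m³
  alloy B: σ_y = 483.0 MPa, ρ = 10270 kg/m³
  alloy G: σ_y = 137.0 MPa, ρ = 7096 kg/m³
  alloy P: σ_y = 282.7 MPa, ρ = 1860 kg/m³
  alloy R: σ_y = 62.90 MPa, ρ = 1200 kg/m³
  alloy Y: σ_y = 27.20 MPa, ρ = 2421 kg/m³
  alloy Q: M = 17.5×10⁻³
  alloy P: M = 9.04×10⁻³
  alloy R: M = 6.61×10⁻³
  alloy Y: M = 2.15×10⁻³
  alloy B: M = 2.14×10⁻³
  alloy G: M = 1.65×10⁻³
Alloy Q ranks first.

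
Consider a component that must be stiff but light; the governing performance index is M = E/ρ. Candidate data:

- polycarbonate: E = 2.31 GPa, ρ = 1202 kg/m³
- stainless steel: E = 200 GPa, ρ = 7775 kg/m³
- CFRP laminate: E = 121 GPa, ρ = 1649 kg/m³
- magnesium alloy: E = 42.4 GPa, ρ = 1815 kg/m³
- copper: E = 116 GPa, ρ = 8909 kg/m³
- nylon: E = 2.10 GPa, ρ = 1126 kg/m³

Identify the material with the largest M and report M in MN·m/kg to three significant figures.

Evaluate M for each candidate:
  CFRP laminate: M = 73.4 MN·m/kg
  stainless steel: M = 25.7 MN·m/kg
  magnesium alloy: M = 23.4 MN·m/kg
  copper: M = 13.0 MN·m/kg
  polycarbonate: M = 1.92 MN·m/kg
  nylon: M = 1.87 MN·m/kg
CFRP laminate has the largest M.

CFRP laminate, M = 73.4 MN·m/kg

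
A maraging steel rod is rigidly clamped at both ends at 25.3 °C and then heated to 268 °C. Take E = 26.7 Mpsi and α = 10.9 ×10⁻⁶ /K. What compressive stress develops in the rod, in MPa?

487 MPa

E = 26.7 Mpsi = 184.1 GPa.
ΔT = 242.7 K. Constrained thermal stress σ = E·α·ΔT = 184.1×10³ MPa × 10.9×10⁻⁶ × 242.7 = 487 MPa (compressive).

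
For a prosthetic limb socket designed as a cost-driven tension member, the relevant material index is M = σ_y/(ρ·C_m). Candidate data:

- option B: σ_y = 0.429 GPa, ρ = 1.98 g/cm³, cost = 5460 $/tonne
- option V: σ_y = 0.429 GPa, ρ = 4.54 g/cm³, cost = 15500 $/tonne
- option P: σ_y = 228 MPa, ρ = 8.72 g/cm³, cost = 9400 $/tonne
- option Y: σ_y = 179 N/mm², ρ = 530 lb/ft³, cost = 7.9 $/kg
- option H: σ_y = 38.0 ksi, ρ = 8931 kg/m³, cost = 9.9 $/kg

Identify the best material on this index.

option B

Normalizing units and computing the index:
  option B: σ_y = 429.0 MPa, ρ = 1980 kg/m³, cost = 5.460 $/kg
  option V: σ_y = 429.0 MPa, ρ = 4540 kg/m³, cost = 15.50 $/kg
  option P: σ_y = 228.0 MPa, ρ = 8720 kg/m³, cost = 9.400 $/kg
  option Y: σ_y = 179.0 MPa, ρ = 8490 kg/m³, cost = 7.900 $/kg
  option H: σ_y = 262.0 MPa, ρ = 8931 kg/m³, cost = 9.900 $/kg
  option B: M = 39.7 kN·m per $
  option V: M = 6.10 kN·m per $
  option H: M = 2.96 kN·m per $
  option P: M = 2.78 kN·m per $
  option Y: M = 2.67 kN·m per $
Highest index: option B.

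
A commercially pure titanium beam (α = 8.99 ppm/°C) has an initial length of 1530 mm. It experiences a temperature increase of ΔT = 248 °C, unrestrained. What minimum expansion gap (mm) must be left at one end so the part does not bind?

ΔL = α·L₀·ΔT = 8.99×10⁻⁶ × 1530 mm × 248.0 K = 3.41 mm.

3.41 mm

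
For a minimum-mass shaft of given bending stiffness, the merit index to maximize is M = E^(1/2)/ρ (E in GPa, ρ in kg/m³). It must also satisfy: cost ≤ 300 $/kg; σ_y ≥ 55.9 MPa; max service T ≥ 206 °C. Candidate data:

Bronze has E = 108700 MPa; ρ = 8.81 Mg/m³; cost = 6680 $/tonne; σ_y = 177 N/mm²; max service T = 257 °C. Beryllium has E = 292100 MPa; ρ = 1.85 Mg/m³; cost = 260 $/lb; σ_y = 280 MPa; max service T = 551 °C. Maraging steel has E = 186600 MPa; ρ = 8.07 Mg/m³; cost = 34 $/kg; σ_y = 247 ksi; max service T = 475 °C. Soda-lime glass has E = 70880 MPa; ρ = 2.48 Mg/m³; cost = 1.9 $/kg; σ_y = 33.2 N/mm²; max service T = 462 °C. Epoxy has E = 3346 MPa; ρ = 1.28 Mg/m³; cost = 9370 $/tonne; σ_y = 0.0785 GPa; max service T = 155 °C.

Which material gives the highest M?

Screen on constraints: cost ≤ 300 $/kg; σ_y ≥ 55.9 MPa; max service T ≥ 206 °C. Survivors: bronze, maraging steel.
After converting to SI:
  bronze: E = 108.7 GPa, ρ = 8810 kg/m³
  maraging steel: E = 186.6 GPa, ρ = 8070 kg/m³
  maraging steel: M = 1.69×10⁻³
  bronze: M = 1.18×10⁻³
Highest index: maraging steel.

maraging steel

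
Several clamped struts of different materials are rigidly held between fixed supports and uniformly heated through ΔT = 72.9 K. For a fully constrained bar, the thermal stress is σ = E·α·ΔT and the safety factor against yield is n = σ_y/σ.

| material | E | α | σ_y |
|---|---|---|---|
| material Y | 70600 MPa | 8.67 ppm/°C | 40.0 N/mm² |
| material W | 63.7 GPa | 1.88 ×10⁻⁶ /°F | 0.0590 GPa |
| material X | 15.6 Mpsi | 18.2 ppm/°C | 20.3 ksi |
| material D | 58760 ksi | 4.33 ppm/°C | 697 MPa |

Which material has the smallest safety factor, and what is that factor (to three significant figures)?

With everything in SI (GPa, ×10⁻⁶/K, MPa):
  material Y: E = 70.60, α = 8.67, σ_y = 40.00 → σ = 44.6 MPa, n = 0.896
  material W: E = 63.70, α = 3.38, σ_y = 59.00 → σ = 15.7 MPa, n = 3.75
  material X: E = 107.6, α = 18.2, σ_y = 140.0 → σ = 143 MPa, n = 0.981
  material D: E = 405.1, α = 4.33, σ_y = 697.0 → σ = 128 MPa, n = 5.45
Material Y has the lowest safety factor, n = 0.896.

material Y, n = 0.896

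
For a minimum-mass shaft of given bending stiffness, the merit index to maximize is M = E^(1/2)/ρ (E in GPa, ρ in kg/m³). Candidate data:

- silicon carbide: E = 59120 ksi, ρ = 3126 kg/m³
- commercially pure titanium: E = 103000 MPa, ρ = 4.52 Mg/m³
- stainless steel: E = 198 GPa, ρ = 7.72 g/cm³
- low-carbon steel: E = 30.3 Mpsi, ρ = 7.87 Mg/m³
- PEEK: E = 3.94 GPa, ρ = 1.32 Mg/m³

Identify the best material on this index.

In SI units:
  silicon carbide: E = 407.6 GPa, ρ = 3126 kg/m³
  commercially pure titanium: E = 103.0 GPa, ρ = 4520 kg/m³
  stainless steel: E = 198.0 GPa, ρ = 7720 kg/m³
  low-carbon steel: E = 208.9 GPa, ρ = 7870 kg/m³
  PEEK: E = 3.940 GPa, ρ = 1320 kg/m³
  silicon carbide: M = 6.46×10⁻³
  commercially pure titanium: M = 2.25×10⁻³
  low-carbon steel: M = 1.84×10⁻³
  stainless steel: M = 1.82×10⁻³
  PEEK: M = 1.50×10⁻³
Highest index: silicon carbide.

silicon carbide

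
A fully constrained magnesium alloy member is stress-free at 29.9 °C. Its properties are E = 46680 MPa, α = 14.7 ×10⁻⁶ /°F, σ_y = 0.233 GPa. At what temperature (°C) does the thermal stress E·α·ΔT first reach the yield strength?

219 °C

E = 46680 MPa = 46.68 GPa.
α = 14.7×10⁻⁶/°F × 9/5 = 26.5×10⁻⁶/K.
σ_y = 0.233 GPa = 233.0 MPa.
E·α·ΔT = 233.0 MPa ⇒ ΔT = 233.0 / (46.68×10³ × 26.5×10⁻⁶) = 188.6 K.
T = 29.9 + 188.6 = 218.5 °C.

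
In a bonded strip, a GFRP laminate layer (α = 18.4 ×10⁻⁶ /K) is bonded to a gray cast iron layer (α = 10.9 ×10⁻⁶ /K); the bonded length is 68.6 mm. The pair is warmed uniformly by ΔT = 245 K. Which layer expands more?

α(GFRP laminate) = 18.4×10⁻⁶/K vs α(gray cast iron) = 10.9×10⁻⁶/K.
Higher α expands more for the same ΔT: GFRP laminate.

GFRP laminate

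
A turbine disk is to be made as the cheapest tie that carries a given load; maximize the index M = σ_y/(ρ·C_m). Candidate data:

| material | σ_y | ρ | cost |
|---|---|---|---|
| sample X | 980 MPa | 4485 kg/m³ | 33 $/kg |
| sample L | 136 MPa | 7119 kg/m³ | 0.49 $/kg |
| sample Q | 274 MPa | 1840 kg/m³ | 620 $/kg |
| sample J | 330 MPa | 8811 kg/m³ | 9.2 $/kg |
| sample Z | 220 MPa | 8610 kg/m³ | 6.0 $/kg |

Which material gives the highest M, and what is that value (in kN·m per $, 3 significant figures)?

Computing M directly (units already consistent):
  sample L: M = 39.0 kN·m per $
  sample X: M = 6.62 kN·m per $
  sample Z: M = 4.26 kN·m per $
  sample J: M = 4.07 kN·m per $
  sample Q: M = 0.240 kN·m per $
Sample L ranks first.

sample L, M = 39.0 kN·m per $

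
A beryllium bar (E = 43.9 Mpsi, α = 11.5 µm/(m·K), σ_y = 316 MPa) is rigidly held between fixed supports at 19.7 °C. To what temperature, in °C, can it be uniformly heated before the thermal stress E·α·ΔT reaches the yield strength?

E = 43.9 Mpsi = 302.7 GPa.
E·α·ΔT = 316.0 MPa ⇒ ΔT = 316.0 / (302.7×10³ × 11.5×10⁻⁶) = 90.78 K.
T = 19.7 + 90.78 = 110.5 °C.

110 °C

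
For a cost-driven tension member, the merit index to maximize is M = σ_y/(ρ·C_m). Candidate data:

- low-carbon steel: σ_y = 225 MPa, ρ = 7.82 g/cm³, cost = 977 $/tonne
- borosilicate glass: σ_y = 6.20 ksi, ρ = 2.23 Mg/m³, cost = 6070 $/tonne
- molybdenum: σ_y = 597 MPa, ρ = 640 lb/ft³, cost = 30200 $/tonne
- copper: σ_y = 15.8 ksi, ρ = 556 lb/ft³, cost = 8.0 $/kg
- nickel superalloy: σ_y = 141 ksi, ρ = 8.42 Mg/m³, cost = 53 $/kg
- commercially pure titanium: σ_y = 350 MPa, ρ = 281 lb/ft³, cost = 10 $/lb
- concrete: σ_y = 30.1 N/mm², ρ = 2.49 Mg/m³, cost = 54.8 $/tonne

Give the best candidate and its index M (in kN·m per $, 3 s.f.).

In SI units:
  low-carbon steel: σ_y = 225.0 MPa, ρ = 7820 kg/m³, cost = 0.9770 $/kg
  borosilicate glass: σ_y = 42.75 MPa, ρ = 2230 kg/m³, cost = 6.070 $/kg
  molybdenum: σ_y = 597.0 MPa, ρ = 10250 kg/m³, cost = 30.20 $/kg
  copper: σ_y = 108.9 MPa, ρ = 8906 kg/m³, cost = 8.000 $/kg
  nickel superalloy: σ_y = 972.2 MPa, ρ = 8420 kg/m³, cost = 53.00 $/kg
  commercially pure titanium: σ_y = 350.0 MPa, ρ = 4501 kg/m³, cost = 22.05 $/kg
  concrete: σ_y = 30.10 MPa, ρ = 2490 kg/m³, cost = 0.05480 $/kg
  concrete: M = 221 kN·m per $
  low-carbon steel: M = 29.4 kN·m per $
  commercially pure titanium: M = 3.53 kN·m per $
  borosilicate glass: M = 3.16 kN·m per $
  nickel superalloy: M = 2.18 kN·m per $
  molybdenum: M = 1.93 kN·m per $
  copper: M = 1.53 kN·m per $
Highest index: concrete.

concrete, M = 221 kN·m per $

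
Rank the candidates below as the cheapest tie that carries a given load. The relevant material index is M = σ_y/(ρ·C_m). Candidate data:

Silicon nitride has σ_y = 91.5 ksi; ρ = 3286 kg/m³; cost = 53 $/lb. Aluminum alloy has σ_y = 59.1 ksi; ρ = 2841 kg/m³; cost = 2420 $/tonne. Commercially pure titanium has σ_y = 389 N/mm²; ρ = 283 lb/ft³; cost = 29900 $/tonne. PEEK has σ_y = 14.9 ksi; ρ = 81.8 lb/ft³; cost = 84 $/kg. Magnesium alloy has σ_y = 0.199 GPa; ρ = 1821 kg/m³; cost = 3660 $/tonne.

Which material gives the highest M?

aluminum alloy

Putting every candidate on a common basis:
  silicon nitride: σ_y = 630.9 MPa, ρ = 3286 kg/m³, cost = 116.8 $/kg
  aluminum alloy: σ_y = 407.5 MPa, ρ = 2841 kg/m³, cost = 2.420 $/kg
  commercially pure titanium: σ_y = 389.0 MPa, ρ = 4533 kg/m³, cost = 29.90 $/kg
  PEEK: σ_y = 102.7 MPa, ρ = 1310 kg/m³, cost = 84.00 $/kg
  magnesium alloy: σ_y = 199.0 MPa, ρ = 1821 kg/m³, cost = 3.660 $/kg
  aluminum alloy: M = 59.3 kN·m per $
  magnesium alloy: M = 29.9 kN·m per $
  commercially pure titanium: M = 2.87 kN·m per $
  silicon nitride: M = 1.64 kN·m per $
  PEEK: M = 0.933 kN·m per $
Aluminum alloy ranks first.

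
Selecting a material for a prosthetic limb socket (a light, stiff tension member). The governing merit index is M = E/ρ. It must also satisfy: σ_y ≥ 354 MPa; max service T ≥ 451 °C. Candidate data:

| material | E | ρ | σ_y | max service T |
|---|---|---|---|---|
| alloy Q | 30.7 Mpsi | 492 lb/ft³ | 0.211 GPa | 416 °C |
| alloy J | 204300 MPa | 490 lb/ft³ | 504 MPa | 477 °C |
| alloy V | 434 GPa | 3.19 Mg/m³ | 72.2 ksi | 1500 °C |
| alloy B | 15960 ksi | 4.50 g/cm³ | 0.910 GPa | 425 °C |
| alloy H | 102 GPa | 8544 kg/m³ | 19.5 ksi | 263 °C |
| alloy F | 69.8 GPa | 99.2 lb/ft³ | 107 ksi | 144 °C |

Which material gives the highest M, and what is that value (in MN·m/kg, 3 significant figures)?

Screen on constraints: σ_y ≥ 354 MPa; max service T ≥ 451 °C. Survivors: alloy J, alloy V.
Putting every candidate on a common basis:
  alloy J: E = 204.3 GPa, ρ = 7849 kg/m³
  alloy V: E = 434.0 GPa, ρ = 3190 kg/m³
  alloy V: M = 136 MN·m/kg
  alloy J: M = 26.0 MN·m/kg
Highest index: alloy V.

alloy V, M = 136 MN·m/kg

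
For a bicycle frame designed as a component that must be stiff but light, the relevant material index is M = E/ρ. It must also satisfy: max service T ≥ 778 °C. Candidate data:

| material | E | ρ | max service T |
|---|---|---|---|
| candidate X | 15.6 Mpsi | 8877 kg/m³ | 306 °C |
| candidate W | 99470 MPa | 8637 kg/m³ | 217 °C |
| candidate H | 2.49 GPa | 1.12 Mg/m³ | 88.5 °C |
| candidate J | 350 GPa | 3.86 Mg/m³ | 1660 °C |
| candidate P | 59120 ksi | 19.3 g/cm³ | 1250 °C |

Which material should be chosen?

candidate J

Screen on constraints: max service T ≥ 778 °C. Survivors: candidate J, candidate P.
Putting every candidate on a common basis:
  candidate J: E = 350.0 GPa, ρ = 3860 kg/m³
  candidate P: E = 407.6 GPa, ρ = 19300 kg/m³
  candidate J: M = 90.7 MN·m/kg
  candidate P: M = 21.1 MN·m/kg
The maximum is for candidate J.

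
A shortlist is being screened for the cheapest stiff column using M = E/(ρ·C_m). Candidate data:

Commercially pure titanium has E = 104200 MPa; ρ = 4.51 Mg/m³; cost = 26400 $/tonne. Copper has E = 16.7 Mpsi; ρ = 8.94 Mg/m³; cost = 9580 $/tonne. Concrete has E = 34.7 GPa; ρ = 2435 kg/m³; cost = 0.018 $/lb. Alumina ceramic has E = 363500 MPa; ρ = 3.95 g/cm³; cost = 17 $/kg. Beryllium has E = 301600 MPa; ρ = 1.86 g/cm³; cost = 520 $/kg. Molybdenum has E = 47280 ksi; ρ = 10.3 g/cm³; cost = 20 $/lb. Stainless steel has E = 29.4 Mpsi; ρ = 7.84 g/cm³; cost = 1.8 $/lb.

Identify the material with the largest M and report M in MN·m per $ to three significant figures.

In SI units:
  commercially pure titanium: E = 104.2 GPa, ρ = 4510 kg/m³, cost = 26.40 $/kg
  copper: E = 115.1 GPa, ρ = 8940 kg/m³, cost = 9.580 $/kg
  concrete: E = 34.70 GPa, ρ = 2435 kg/m³, cost = 0.03968 $/kg
  alumina ceramic: E = 363.5 GPa, ρ = 3950 kg/m³, cost = 17.00 $/kg
  beryllium: E = 301.6 GPa, ρ = 1860 kg/m³, cost = 520.0 $/kg
  molybdenum: E = 326.0 GPa, ρ = 10300 kg/m³, cost = 44.09 $/kg
  stainless steel: E = 202.7 GPa, ρ = 7840 kg/m³, cost = 3.968 $/kg
  concrete: M = 359 MN·m per $
  stainless steel: M = 6.52 MN·m per $
  alumina ceramic: M = 5.41 MN·m per $
  copper: M = 1.34 MN·m per $
  commercially pure titanium: M = 0.875 MN·m per $
  molybdenum: M = 0.718 MN·m per $
  beryllium: M = 0.312 MN·m per $
Concrete ranks first.

concrete, M = 359 MN·m per $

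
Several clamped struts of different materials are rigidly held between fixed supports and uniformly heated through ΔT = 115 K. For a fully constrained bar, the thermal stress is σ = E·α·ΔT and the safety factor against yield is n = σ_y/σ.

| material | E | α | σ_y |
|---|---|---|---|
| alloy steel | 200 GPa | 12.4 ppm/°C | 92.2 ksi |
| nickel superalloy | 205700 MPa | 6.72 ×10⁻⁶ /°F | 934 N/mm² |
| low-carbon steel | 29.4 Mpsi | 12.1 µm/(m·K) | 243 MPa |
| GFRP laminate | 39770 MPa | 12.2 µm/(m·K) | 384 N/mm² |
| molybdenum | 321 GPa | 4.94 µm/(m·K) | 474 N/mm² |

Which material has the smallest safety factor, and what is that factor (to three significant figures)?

low-carbon steel, n = 0.862

With everything in SI (GPa, ×10⁻⁶/K, MPa):
  alloy steel: E = 200.0, α = 12.4, σ_y = 635.7 → σ = 285 MPa, n = 2.23
  nickel superalloy: E = 205.7, α = 12.1, σ_y = 934.0 → σ = 286 MPa, n = 3.26
  low-carbon steel: E = 202.7, α = 12.1, σ_y = 243.0 → σ = 282 MPa, n = 0.862
  GFRP laminate: E = 39.77, α = 12.2, σ_y = 384.0 → σ = 55.8 MPa, n = 6.88
  molybdenum: E = 321.0, α = 4.94, σ_y = 474.0 → σ = 182 MPa, n = 2.60
The minimum is low-carbon steel at n = 0.862.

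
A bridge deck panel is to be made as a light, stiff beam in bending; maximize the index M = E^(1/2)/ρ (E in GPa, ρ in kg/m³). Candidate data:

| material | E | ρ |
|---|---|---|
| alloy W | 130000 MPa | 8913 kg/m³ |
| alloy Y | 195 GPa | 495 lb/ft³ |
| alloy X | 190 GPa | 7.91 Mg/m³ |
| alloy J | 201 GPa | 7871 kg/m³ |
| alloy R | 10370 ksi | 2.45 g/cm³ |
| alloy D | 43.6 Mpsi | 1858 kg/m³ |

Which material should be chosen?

Normalizing units and computing the index:
  alloy W: E = 130.0 GPa, ρ = 8913 kg/m³
  alloy Y: E = 195.0 GPa, ρ = 7929 kg/m³
  alloy X: E = 190.0 GPa, ρ = 7910 kg/m³
  alloy J: E = 201.0 GPa, ρ = 7871 kg/m³
  alloy R: E = 71.50 GPa, ρ = 2450 kg/m³
  alloy D: E = 300.6 GPa, ρ = 1858 kg/m³
  alloy D: M = 9.33×10⁻³
  alloy R: M = 3.45×10⁻³
  alloy J: M = 1.80×10⁻³
  alloy Y: M = 1.76×10⁻³
  alloy X: M = 1.74×10⁻³
  alloy W: M = 1.28×10⁻³
Alloy D has the largest M.

alloy D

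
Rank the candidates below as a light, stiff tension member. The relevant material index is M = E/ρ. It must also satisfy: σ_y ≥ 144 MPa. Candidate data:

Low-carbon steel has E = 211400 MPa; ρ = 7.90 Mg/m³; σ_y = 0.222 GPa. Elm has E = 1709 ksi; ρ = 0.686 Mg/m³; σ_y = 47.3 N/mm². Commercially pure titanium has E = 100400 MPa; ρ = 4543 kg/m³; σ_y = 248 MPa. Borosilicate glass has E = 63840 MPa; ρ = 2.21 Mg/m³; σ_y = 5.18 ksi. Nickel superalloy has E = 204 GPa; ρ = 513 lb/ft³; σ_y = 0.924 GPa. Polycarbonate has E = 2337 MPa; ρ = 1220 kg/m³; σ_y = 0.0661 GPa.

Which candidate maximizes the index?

low-carbon steel

Screen on constraints: σ_y ≥ 144 MPa. Survivors: low-carbon steel, commercially pure titanium, nickel superalloy.
Putting every candidate on a common basis:
  low-carbon steel: E = 211.4 GPa, ρ = 7900 kg/m³
  commercially pure titanium: E = 100.4 GPa, ρ = 4543 kg/m³
  nickel superalloy: E = 204.0 GPa, ρ = 8217 kg/m³
  low-carbon steel: M = 26.8 MN·m/kg
  nickel superalloy: M = 24.8 MN·m/kg
  commercially pure titanium: M = 22.1 MN·m/kg
Low-carbon steel ranks first.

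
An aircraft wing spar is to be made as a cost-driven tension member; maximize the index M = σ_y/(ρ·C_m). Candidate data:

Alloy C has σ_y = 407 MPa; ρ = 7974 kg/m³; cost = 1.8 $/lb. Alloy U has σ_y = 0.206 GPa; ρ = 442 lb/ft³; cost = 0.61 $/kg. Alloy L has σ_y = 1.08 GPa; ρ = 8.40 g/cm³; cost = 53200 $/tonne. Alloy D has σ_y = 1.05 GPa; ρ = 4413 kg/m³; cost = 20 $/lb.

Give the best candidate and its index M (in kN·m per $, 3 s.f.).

alloy U, M = 47.7 kN·m per $

Putting every candidate on a common basis:
  alloy C: σ_y = 407.0 MPa, ρ = 7974 kg/m³, cost = 3.968 $/kg
  alloy U: σ_y = 206.0 MPa, ρ = 7080 kg/m³, cost = 0.6100 $/kg
  alloy L: σ_y = 1080 MPa, ρ = 8400 kg/m³, cost = 53.20 $/kg
  alloy D: σ_y = 1050 MPa, ρ = 4413 kg/m³, cost = 44.09 $/kg
  alloy U: M = 47.7 kN·m per $
  alloy C: M = 12.9 kN·m per $
  alloy D: M = 5.40 kN·m per $
  alloy L: M = 2.42 kN·m per $
Alloy U ranks first.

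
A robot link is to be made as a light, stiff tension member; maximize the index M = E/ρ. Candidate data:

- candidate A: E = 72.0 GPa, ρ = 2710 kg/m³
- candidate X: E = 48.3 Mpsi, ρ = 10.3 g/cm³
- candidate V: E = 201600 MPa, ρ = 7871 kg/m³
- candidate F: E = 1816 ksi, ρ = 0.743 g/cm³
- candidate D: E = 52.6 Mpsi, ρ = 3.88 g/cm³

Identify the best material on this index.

candidate D

In SI units:
  candidate A: E = 72.00 GPa, ρ = 2710 kg/m³
  candidate X: E = 333.0 GPa, ρ = 10300 kg/m³
  candidate V: E = 201.6 GPa, ρ = 7871 kg/m³
  candidate F: E = 12.52 GPa, ρ = 743.0 kg/m³
  candidate D: E = 362.7 GPa, ρ = 3880 kg/m³
  candidate D: M = 93.5 MN·m/kg
  candidate X: M = 32.3 MN·m/kg
  candidate A: M = 26.6 MN·m/kg
  candidate V: M = 25.6 MN·m/kg
  candidate F: M = 16.9 MN·m/kg
The maximum is for candidate D.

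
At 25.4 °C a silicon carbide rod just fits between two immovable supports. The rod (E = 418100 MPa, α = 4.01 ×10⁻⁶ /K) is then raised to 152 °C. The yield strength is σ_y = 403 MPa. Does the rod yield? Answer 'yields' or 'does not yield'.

E = 418100 MPa = 418.1 GPa.
ΔT = 126.6 K. Constrained thermal stress σ = E·α·ΔT = 418.1×10³ MPa × 4.01×10⁻⁶ × 126.6 = 212 MPa (compressive).
Compare to σ_y = 403 MPa: σ < σ_y, so it does not yield.

does not yield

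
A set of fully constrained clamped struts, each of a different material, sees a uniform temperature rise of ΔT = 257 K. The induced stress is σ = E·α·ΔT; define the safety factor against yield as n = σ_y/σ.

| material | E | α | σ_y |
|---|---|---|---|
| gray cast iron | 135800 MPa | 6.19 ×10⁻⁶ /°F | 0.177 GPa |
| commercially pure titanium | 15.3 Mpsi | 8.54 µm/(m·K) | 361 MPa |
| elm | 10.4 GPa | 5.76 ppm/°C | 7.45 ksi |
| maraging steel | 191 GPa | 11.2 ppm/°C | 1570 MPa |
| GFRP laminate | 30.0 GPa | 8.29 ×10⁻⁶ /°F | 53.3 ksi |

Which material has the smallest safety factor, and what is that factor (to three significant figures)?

In consistent units (E in GPa, α in ×10⁻⁶/K, σ_y in MPa):
  gray cast iron: E = 135.8, α = 11.1, σ_y = 177.0 → σ = 389 MPa, n = 0.455
  commercially pure titanium: E = 105.5, α = 8.54, σ_y = 361.0 → σ = 232 MPa, n = 1.56
  elm: E = 10.40, α = 5.76, σ_y = 51.37 → σ = 15.4 MPa, n = 3.34
  maraging steel: E = 191.0, α = 11.2, σ_y = 1570 → σ = 550 MPa, n = 2.86
  GFRP laminate: E = 30.00, α = 14.9, σ_y = 367.5 → σ = 115 MPa, n = 3.19
The minimum is gray cast iron at n = 0.455.

gray cast iron, n = 0.455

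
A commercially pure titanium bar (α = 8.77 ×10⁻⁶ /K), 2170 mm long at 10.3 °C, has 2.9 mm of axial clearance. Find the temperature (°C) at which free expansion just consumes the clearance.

α·L₀·ΔT = 2.9 mm ⇒ ΔT = 2.9 / (8.77×10⁻⁶ × 2170.0) = 152.4 K.
T = 10.3 + 152.4 = 162.7 °C.

163 °C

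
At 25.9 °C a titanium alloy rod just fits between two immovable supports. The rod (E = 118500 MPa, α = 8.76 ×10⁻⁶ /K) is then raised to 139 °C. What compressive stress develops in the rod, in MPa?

E = 118500 MPa = 118.5 GPa.
ΔT = 113.1 K. Constrained thermal stress σ = E·α·ΔT = 118.5×10³ MPa × 8.76×10⁻⁶ × 113.1 = 117 MPa (compressive).

117 MPa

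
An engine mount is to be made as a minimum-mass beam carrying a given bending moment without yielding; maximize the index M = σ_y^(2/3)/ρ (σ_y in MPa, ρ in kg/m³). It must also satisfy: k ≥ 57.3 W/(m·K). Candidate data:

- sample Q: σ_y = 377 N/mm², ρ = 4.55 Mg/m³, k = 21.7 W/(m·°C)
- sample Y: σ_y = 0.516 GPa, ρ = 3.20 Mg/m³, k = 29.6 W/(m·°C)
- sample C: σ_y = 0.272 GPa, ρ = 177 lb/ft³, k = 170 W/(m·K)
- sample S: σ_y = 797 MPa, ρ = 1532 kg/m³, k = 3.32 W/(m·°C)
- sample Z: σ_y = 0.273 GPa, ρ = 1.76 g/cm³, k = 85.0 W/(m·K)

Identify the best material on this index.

Screen on constraints: k ≥ 57.3 W/(m·K). Survivors: sample C, sample Z.
In SI units:
  sample C: σ_y = 272.0 MPa, ρ = 2835 kg/m³
  sample Z: σ_y = 273.0 MPa, ρ = 1760 kg/m³
  sample Z: M = 23.9×10⁻³
  sample C: M = 14.8×10⁻³
Highest index: sample Z.

sample Z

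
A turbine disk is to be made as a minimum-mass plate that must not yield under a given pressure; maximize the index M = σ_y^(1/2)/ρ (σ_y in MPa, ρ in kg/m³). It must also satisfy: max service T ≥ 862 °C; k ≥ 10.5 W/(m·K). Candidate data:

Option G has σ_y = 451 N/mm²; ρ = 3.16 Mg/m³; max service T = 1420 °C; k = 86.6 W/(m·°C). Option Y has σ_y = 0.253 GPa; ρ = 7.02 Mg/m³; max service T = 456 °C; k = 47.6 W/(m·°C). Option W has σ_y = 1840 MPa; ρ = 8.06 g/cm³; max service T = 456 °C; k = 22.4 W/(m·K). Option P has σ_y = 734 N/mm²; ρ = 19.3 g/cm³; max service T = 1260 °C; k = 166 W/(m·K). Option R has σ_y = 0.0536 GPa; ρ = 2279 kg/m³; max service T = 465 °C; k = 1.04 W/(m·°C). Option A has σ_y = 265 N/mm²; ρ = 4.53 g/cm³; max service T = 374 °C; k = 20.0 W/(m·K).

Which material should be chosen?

Screen on constraints: max service T ≥ 862 °C; k ≥ 10.5 W/(m·K). Survivors: option G, option P.
Normalizing units and computing the index:
  option G: σ_y = 451.0 MPa, ρ = 3160 kg/m³
  option P: σ_y = 734.0 MPa, ρ = 19300 kg/m³
  option G: M = 6.72×10⁻³
  option P: M = 1.40×10⁻³
The maximum is for option G.

option G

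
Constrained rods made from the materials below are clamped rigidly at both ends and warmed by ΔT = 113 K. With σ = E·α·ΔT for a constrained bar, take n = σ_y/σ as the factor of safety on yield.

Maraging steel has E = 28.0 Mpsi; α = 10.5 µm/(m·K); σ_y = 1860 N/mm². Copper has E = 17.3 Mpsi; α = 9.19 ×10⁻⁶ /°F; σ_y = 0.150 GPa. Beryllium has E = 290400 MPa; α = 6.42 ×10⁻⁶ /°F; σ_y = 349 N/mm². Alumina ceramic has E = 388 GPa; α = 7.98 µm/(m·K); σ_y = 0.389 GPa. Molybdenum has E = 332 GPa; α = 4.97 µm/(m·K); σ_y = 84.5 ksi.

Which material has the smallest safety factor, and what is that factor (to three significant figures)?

copper, n = 0.673

Converting E to GPa, α to ×10⁻⁶/K, σ_y to MPa, then σ and n for each:
  maraging steel: E = 193.1, α = 10.5, σ_y = 1860 → σ = 229 MPa, n = 8.12
  copper: E = 119.3, α = 16.5, σ_y = 150.0 → σ = 223 MPa, n = 0.673
  beryllium: E = 290.4, α = 11.6, σ_y = 349.0 → σ = 379 MPa, n = 0.920
  alumina ceramic: E = 388.0, α = 7.98, σ_y = 389.0 → σ = 350 MPa, n = 1.11
  molybdenum: E = 332.0, α = 4.97, σ_y = 582.6 → σ = 186 MPa, n = 3.12
Smallest n: copper with n = 0.673.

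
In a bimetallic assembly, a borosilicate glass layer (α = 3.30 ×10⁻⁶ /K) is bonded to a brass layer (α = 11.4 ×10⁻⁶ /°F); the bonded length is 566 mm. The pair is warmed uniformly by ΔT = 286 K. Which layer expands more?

brass

brass: α = 11.4×10⁻⁶/°F × 9/5 = 20.5×10⁻⁶/K.
α(borosilicate glass) = 3.30×10⁻⁶/K vs α(brass) = 20.5×10⁻⁶/K.
Higher α expands more for the same ΔT: brass.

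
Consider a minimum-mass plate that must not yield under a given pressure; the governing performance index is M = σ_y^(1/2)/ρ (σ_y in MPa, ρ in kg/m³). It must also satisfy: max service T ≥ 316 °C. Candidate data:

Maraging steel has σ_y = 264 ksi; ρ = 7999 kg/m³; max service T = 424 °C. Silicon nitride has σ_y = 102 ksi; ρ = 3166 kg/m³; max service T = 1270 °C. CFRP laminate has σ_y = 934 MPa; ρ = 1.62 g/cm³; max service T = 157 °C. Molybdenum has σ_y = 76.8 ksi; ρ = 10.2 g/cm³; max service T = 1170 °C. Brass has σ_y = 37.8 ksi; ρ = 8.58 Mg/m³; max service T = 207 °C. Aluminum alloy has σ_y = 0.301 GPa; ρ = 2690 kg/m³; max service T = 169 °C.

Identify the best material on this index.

Screen on constraints: max service T ≥ 316 °C. Survivors: maraging steel, silicon nitride, molybdenum.
Convert each candidate to consistent units, then evaluate M:
  maraging steel: σ_y = 1820 MPa, ρ = 7999 kg/m³
  silicon nitride: σ_y = 703.3 MPa, ρ = 3166 kg/m³
  molybdenum: σ_y = 529.5 MPa, ρ = 10200 kg/m³
  silicon nitride: M = 8.38×10⁻³
  maraging steel: M = 5.33×10⁻³
  molybdenum: M = 2.26×10⁻³
Highest index: silicon nitride.

silicon nitride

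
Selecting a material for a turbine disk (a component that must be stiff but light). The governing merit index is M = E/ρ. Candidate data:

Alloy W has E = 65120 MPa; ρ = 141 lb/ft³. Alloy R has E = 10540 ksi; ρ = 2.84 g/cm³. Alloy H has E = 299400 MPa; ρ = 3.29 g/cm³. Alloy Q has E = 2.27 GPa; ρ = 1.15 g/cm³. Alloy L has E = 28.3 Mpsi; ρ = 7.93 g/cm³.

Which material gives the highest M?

In SI units:
  alloy W: E = 65.12 GPa, ρ = 2259 kg/m³
  alloy R: E = 72.67 GPa, ρ = 2840 kg/m³
  alloy H: E = 299.4 GPa, ρ = 3290 kg/m³
  alloy Q: E = 2.270 GPa, ρ = 1150 kg/m³
  alloy L: E = 195.1 GPa, ρ = 7930 kg/m³
  alloy H: M = 91.0 MN·m/kg
  alloy W: M = 28.8 MN·m/kg
  alloy R: M = 25.6 MN·m/kg
  alloy L: M = 24.6 MN·m/kg
  alloy Q: M = 1.97 MN·m/kg
The maximum is for alloy H.

alloy H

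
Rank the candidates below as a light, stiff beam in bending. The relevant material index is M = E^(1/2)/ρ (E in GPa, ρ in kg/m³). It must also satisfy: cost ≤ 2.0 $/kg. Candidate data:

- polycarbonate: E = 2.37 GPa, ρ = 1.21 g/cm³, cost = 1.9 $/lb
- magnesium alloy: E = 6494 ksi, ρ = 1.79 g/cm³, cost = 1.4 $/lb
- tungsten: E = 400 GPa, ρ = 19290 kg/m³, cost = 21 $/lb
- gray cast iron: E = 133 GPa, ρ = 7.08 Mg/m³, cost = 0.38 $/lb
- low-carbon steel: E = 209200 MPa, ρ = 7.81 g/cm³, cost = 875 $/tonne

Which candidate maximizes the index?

low-carbon steel

Screen on constraints: cost ≤ 2.0 $/kg. Survivors: gray cast iron, low-carbon steel.
After converting to SI:
  gray cast iron: E = 133.0 GPa, ρ = 7080 kg/m³
  low-carbon steel: E = 209.2 GPa, ρ = 7810 kg/m³
  low-carbon steel: M = 1.85×10⁻³
  gray cast iron: M = 1.63×10⁻³
Highest index: low-carbon steel.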